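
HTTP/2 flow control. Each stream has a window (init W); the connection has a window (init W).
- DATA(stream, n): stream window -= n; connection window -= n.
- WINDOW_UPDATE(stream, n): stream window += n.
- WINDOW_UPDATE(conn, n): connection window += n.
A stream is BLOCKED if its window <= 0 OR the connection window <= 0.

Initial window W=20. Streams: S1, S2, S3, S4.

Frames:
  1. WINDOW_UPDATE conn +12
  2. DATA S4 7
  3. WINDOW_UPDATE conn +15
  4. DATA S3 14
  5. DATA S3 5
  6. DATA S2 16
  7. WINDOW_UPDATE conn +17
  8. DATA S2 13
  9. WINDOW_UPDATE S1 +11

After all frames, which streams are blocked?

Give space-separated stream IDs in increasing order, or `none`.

Op 1: conn=32 S1=20 S2=20 S3=20 S4=20 blocked=[]
Op 2: conn=25 S1=20 S2=20 S3=20 S4=13 blocked=[]
Op 3: conn=40 S1=20 S2=20 S3=20 S4=13 blocked=[]
Op 4: conn=26 S1=20 S2=20 S3=6 S4=13 blocked=[]
Op 5: conn=21 S1=20 S2=20 S3=1 S4=13 blocked=[]
Op 6: conn=5 S1=20 S2=4 S3=1 S4=13 blocked=[]
Op 7: conn=22 S1=20 S2=4 S3=1 S4=13 blocked=[]
Op 8: conn=9 S1=20 S2=-9 S3=1 S4=13 blocked=[2]
Op 9: conn=9 S1=31 S2=-9 S3=1 S4=13 blocked=[2]

Answer: S2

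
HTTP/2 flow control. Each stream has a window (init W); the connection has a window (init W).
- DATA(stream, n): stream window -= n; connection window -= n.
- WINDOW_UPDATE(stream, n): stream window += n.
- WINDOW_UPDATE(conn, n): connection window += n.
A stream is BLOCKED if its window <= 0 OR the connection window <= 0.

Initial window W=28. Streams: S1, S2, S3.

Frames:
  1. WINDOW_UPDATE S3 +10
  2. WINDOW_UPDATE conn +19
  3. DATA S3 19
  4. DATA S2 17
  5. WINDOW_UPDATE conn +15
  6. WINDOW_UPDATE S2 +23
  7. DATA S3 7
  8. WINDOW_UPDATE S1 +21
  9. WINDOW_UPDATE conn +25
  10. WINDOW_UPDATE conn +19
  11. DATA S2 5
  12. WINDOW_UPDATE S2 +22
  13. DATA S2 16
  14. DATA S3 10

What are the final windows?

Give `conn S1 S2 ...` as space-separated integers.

Answer: 32 49 35 2

Derivation:
Op 1: conn=28 S1=28 S2=28 S3=38 blocked=[]
Op 2: conn=47 S1=28 S2=28 S3=38 blocked=[]
Op 3: conn=28 S1=28 S2=28 S3=19 blocked=[]
Op 4: conn=11 S1=28 S2=11 S3=19 blocked=[]
Op 5: conn=26 S1=28 S2=11 S3=19 blocked=[]
Op 6: conn=26 S1=28 S2=34 S3=19 blocked=[]
Op 7: conn=19 S1=28 S2=34 S3=12 blocked=[]
Op 8: conn=19 S1=49 S2=34 S3=12 blocked=[]
Op 9: conn=44 S1=49 S2=34 S3=12 blocked=[]
Op 10: conn=63 S1=49 S2=34 S3=12 blocked=[]
Op 11: conn=58 S1=49 S2=29 S3=12 blocked=[]
Op 12: conn=58 S1=49 S2=51 S3=12 blocked=[]
Op 13: conn=42 S1=49 S2=35 S3=12 blocked=[]
Op 14: conn=32 S1=49 S2=35 S3=2 blocked=[]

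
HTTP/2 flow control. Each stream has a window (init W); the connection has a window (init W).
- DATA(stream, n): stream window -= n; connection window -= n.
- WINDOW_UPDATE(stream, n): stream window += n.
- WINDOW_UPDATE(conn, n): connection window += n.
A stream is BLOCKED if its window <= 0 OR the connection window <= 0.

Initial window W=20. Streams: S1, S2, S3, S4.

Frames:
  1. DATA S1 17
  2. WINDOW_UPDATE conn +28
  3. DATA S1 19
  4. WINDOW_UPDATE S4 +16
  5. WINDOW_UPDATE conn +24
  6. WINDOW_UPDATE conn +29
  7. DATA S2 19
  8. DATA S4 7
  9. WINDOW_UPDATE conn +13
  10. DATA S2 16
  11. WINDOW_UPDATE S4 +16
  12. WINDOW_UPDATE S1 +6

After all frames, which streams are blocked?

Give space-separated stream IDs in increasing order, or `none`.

Op 1: conn=3 S1=3 S2=20 S3=20 S4=20 blocked=[]
Op 2: conn=31 S1=3 S2=20 S3=20 S4=20 blocked=[]
Op 3: conn=12 S1=-16 S2=20 S3=20 S4=20 blocked=[1]
Op 4: conn=12 S1=-16 S2=20 S3=20 S4=36 blocked=[1]
Op 5: conn=36 S1=-16 S2=20 S3=20 S4=36 blocked=[1]
Op 6: conn=65 S1=-16 S2=20 S3=20 S4=36 blocked=[1]
Op 7: conn=46 S1=-16 S2=1 S3=20 S4=36 blocked=[1]
Op 8: conn=39 S1=-16 S2=1 S3=20 S4=29 blocked=[1]
Op 9: conn=52 S1=-16 S2=1 S3=20 S4=29 blocked=[1]
Op 10: conn=36 S1=-16 S2=-15 S3=20 S4=29 blocked=[1, 2]
Op 11: conn=36 S1=-16 S2=-15 S3=20 S4=45 blocked=[1, 2]
Op 12: conn=36 S1=-10 S2=-15 S3=20 S4=45 blocked=[1, 2]

Answer: S1 S2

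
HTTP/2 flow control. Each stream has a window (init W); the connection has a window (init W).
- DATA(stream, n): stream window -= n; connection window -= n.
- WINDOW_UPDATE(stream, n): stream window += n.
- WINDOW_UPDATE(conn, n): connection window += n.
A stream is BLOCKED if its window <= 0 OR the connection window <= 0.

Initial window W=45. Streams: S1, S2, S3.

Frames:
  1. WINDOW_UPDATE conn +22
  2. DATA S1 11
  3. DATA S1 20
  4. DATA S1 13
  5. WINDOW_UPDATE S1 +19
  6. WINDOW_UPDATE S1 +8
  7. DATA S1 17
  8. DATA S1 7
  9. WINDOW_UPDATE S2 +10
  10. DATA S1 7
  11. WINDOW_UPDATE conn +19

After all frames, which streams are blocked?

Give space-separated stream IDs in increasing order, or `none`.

Answer: S1

Derivation:
Op 1: conn=67 S1=45 S2=45 S3=45 blocked=[]
Op 2: conn=56 S1=34 S2=45 S3=45 blocked=[]
Op 3: conn=36 S1=14 S2=45 S3=45 blocked=[]
Op 4: conn=23 S1=1 S2=45 S3=45 blocked=[]
Op 5: conn=23 S1=20 S2=45 S3=45 blocked=[]
Op 6: conn=23 S1=28 S2=45 S3=45 blocked=[]
Op 7: conn=6 S1=11 S2=45 S3=45 blocked=[]
Op 8: conn=-1 S1=4 S2=45 S3=45 blocked=[1, 2, 3]
Op 9: conn=-1 S1=4 S2=55 S3=45 blocked=[1, 2, 3]
Op 10: conn=-8 S1=-3 S2=55 S3=45 blocked=[1, 2, 3]
Op 11: conn=11 S1=-3 S2=55 S3=45 blocked=[1]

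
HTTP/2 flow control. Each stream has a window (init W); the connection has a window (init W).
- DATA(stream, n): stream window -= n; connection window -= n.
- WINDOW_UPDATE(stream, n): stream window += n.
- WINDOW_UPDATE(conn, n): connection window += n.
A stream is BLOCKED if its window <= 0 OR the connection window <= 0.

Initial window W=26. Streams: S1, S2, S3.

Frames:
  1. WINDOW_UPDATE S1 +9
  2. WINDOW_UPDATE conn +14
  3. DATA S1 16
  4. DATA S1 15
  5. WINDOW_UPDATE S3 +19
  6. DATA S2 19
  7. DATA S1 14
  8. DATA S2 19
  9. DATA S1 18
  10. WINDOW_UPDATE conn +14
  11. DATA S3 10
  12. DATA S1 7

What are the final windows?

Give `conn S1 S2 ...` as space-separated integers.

Op 1: conn=26 S1=35 S2=26 S3=26 blocked=[]
Op 2: conn=40 S1=35 S2=26 S3=26 blocked=[]
Op 3: conn=24 S1=19 S2=26 S3=26 blocked=[]
Op 4: conn=9 S1=4 S2=26 S3=26 blocked=[]
Op 5: conn=9 S1=4 S2=26 S3=45 blocked=[]
Op 6: conn=-10 S1=4 S2=7 S3=45 blocked=[1, 2, 3]
Op 7: conn=-24 S1=-10 S2=7 S3=45 blocked=[1, 2, 3]
Op 8: conn=-43 S1=-10 S2=-12 S3=45 blocked=[1, 2, 3]
Op 9: conn=-61 S1=-28 S2=-12 S3=45 blocked=[1, 2, 3]
Op 10: conn=-47 S1=-28 S2=-12 S3=45 blocked=[1, 2, 3]
Op 11: conn=-57 S1=-28 S2=-12 S3=35 blocked=[1, 2, 3]
Op 12: conn=-64 S1=-35 S2=-12 S3=35 blocked=[1, 2, 3]

Answer: -64 -35 -12 35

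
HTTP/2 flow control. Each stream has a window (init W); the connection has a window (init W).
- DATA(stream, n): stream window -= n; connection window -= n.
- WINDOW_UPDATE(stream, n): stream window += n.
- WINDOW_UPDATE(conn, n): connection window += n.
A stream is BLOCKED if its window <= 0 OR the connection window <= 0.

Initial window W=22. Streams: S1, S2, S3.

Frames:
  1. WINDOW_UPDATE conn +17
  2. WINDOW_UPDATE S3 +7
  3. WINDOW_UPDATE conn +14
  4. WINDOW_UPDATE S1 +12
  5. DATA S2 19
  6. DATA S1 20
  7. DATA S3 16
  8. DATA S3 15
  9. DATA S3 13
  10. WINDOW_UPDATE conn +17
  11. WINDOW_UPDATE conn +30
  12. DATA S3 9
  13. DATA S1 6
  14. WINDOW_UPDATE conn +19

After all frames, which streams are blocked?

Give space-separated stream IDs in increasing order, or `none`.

Op 1: conn=39 S1=22 S2=22 S3=22 blocked=[]
Op 2: conn=39 S1=22 S2=22 S3=29 blocked=[]
Op 3: conn=53 S1=22 S2=22 S3=29 blocked=[]
Op 4: conn=53 S1=34 S2=22 S3=29 blocked=[]
Op 5: conn=34 S1=34 S2=3 S3=29 blocked=[]
Op 6: conn=14 S1=14 S2=3 S3=29 blocked=[]
Op 7: conn=-2 S1=14 S2=3 S3=13 blocked=[1, 2, 3]
Op 8: conn=-17 S1=14 S2=3 S3=-2 blocked=[1, 2, 3]
Op 9: conn=-30 S1=14 S2=3 S3=-15 blocked=[1, 2, 3]
Op 10: conn=-13 S1=14 S2=3 S3=-15 blocked=[1, 2, 3]
Op 11: conn=17 S1=14 S2=3 S3=-15 blocked=[3]
Op 12: conn=8 S1=14 S2=3 S3=-24 blocked=[3]
Op 13: conn=2 S1=8 S2=3 S3=-24 blocked=[3]
Op 14: conn=21 S1=8 S2=3 S3=-24 blocked=[3]

Answer: S3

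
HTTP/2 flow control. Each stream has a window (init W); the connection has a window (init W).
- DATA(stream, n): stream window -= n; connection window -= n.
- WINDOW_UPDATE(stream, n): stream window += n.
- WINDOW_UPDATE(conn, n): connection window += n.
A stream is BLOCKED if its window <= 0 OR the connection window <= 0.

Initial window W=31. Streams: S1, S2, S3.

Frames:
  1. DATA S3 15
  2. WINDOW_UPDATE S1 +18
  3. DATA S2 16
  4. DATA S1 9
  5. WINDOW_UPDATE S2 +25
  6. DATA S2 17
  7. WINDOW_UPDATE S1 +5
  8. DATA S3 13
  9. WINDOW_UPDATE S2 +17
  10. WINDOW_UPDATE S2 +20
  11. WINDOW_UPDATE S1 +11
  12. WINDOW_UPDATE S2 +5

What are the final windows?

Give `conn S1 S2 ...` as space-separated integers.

Answer: -39 56 65 3

Derivation:
Op 1: conn=16 S1=31 S2=31 S3=16 blocked=[]
Op 2: conn=16 S1=49 S2=31 S3=16 blocked=[]
Op 3: conn=0 S1=49 S2=15 S3=16 blocked=[1, 2, 3]
Op 4: conn=-9 S1=40 S2=15 S3=16 blocked=[1, 2, 3]
Op 5: conn=-9 S1=40 S2=40 S3=16 blocked=[1, 2, 3]
Op 6: conn=-26 S1=40 S2=23 S3=16 blocked=[1, 2, 3]
Op 7: conn=-26 S1=45 S2=23 S3=16 blocked=[1, 2, 3]
Op 8: conn=-39 S1=45 S2=23 S3=3 blocked=[1, 2, 3]
Op 9: conn=-39 S1=45 S2=40 S3=3 blocked=[1, 2, 3]
Op 10: conn=-39 S1=45 S2=60 S3=3 blocked=[1, 2, 3]
Op 11: conn=-39 S1=56 S2=60 S3=3 blocked=[1, 2, 3]
Op 12: conn=-39 S1=56 S2=65 S3=3 blocked=[1, 2, 3]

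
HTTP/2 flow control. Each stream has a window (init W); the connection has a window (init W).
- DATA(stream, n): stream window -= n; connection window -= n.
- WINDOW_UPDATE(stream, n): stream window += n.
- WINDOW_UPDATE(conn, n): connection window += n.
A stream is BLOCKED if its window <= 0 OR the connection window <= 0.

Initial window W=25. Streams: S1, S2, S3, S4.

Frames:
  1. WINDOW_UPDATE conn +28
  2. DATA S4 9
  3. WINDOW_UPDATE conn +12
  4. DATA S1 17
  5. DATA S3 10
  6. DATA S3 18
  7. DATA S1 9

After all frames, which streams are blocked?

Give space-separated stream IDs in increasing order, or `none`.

Op 1: conn=53 S1=25 S2=25 S3=25 S4=25 blocked=[]
Op 2: conn=44 S1=25 S2=25 S3=25 S4=16 blocked=[]
Op 3: conn=56 S1=25 S2=25 S3=25 S4=16 blocked=[]
Op 4: conn=39 S1=8 S2=25 S3=25 S4=16 blocked=[]
Op 5: conn=29 S1=8 S2=25 S3=15 S4=16 blocked=[]
Op 6: conn=11 S1=8 S2=25 S3=-3 S4=16 blocked=[3]
Op 7: conn=2 S1=-1 S2=25 S3=-3 S4=16 blocked=[1, 3]

Answer: S1 S3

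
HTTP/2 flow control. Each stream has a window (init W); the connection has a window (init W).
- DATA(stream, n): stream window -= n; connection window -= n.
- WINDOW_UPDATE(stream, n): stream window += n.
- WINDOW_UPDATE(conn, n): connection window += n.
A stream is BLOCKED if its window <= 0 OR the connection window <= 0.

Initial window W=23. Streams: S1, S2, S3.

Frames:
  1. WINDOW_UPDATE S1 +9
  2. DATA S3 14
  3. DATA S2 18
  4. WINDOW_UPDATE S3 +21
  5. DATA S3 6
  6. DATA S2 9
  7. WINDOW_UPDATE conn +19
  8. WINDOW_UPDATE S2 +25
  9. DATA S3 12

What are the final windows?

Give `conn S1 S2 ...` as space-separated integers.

Op 1: conn=23 S1=32 S2=23 S3=23 blocked=[]
Op 2: conn=9 S1=32 S2=23 S3=9 blocked=[]
Op 3: conn=-9 S1=32 S2=5 S3=9 blocked=[1, 2, 3]
Op 4: conn=-9 S1=32 S2=5 S3=30 blocked=[1, 2, 3]
Op 5: conn=-15 S1=32 S2=5 S3=24 blocked=[1, 2, 3]
Op 6: conn=-24 S1=32 S2=-4 S3=24 blocked=[1, 2, 3]
Op 7: conn=-5 S1=32 S2=-4 S3=24 blocked=[1, 2, 3]
Op 8: conn=-5 S1=32 S2=21 S3=24 blocked=[1, 2, 3]
Op 9: conn=-17 S1=32 S2=21 S3=12 blocked=[1, 2, 3]

Answer: -17 32 21 12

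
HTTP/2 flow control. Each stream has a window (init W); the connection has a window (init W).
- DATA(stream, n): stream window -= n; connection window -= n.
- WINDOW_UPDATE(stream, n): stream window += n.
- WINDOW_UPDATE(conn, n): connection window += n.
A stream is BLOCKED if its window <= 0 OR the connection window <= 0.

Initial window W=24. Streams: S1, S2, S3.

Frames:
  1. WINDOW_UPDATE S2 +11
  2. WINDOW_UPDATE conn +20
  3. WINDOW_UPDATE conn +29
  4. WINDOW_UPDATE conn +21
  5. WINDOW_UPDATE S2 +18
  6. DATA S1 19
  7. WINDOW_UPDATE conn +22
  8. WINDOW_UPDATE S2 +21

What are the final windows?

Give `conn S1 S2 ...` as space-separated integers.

Answer: 97 5 74 24

Derivation:
Op 1: conn=24 S1=24 S2=35 S3=24 blocked=[]
Op 2: conn=44 S1=24 S2=35 S3=24 blocked=[]
Op 3: conn=73 S1=24 S2=35 S3=24 blocked=[]
Op 4: conn=94 S1=24 S2=35 S3=24 blocked=[]
Op 5: conn=94 S1=24 S2=53 S3=24 blocked=[]
Op 6: conn=75 S1=5 S2=53 S3=24 blocked=[]
Op 7: conn=97 S1=5 S2=53 S3=24 blocked=[]
Op 8: conn=97 S1=5 S2=74 S3=24 blocked=[]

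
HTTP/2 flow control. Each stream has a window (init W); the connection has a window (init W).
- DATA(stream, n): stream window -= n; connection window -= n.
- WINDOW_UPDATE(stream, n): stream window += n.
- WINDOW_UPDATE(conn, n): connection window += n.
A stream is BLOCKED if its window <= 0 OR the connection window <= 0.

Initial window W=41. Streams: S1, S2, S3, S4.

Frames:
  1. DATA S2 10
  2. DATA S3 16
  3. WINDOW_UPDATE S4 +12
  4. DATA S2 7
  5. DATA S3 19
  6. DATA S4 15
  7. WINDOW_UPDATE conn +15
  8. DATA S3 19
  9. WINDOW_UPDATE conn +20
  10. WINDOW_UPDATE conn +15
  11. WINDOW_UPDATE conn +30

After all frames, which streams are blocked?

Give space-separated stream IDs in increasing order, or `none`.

Op 1: conn=31 S1=41 S2=31 S3=41 S4=41 blocked=[]
Op 2: conn=15 S1=41 S2=31 S3=25 S4=41 blocked=[]
Op 3: conn=15 S1=41 S2=31 S3=25 S4=53 blocked=[]
Op 4: conn=8 S1=41 S2=24 S3=25 S4=53 blocked=[]
Op 5: conn=-11 S1=41 S2=24 S3=6 S4=53 blocked=[1, 2, 3, 4]
Op 6: conn=-26 S1=41 S2=24 S3=6 S4=38 blocked=[1, 2, 3, 4]
Op 7: conn=-11 S1=41 S2=24 S3=6 S4=38 blocked=[1, 2, 3, 4]
Op 8: conn=-30 S1=41 S2=24 S3=-13 S4=38 blocked=[1, 2, 3, 4]
Op 9: conn=-10 S1=41 S2=24 S3=-13 S4=38 blocked=[1, 2, 3, 4]
Op 10: conn=5 S1=41 S2=24 S3=-13 S4=38 blocked=[3]
Op 11: conn=35 S1=41 S2=24 S3=-13 S4=38 blocked=[3]

Answer: S3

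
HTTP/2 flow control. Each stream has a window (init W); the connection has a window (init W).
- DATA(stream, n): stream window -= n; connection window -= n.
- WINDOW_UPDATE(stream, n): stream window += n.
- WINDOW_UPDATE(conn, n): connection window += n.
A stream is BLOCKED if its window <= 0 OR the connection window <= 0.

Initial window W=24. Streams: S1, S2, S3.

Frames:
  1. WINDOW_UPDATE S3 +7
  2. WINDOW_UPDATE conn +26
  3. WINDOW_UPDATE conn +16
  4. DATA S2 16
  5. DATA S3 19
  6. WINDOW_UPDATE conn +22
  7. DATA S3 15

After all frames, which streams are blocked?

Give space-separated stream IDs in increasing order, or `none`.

Answer: S3

Derivation:
Op 1: conn=24 S1=24 S2=24 S3=31 blocked=[]
Op 2: conn=50 S1=24 S2=24 S3=31 blocked=[]
Op 3: conn=66 S1=24 S2=24 S3=31 blocked=[]
Op 4: conn=50 S1=24 S2=8 S3=31 blocked=[]
Op 5: conn=31 S1=24 S2=8 S3=12 blocked=[]
Op 6: conn=53 S1=24 S2=8 S3=12 blocked=[]
Op 7: conn=38 S1=24 S2=8 S3=-3 blocked=[3]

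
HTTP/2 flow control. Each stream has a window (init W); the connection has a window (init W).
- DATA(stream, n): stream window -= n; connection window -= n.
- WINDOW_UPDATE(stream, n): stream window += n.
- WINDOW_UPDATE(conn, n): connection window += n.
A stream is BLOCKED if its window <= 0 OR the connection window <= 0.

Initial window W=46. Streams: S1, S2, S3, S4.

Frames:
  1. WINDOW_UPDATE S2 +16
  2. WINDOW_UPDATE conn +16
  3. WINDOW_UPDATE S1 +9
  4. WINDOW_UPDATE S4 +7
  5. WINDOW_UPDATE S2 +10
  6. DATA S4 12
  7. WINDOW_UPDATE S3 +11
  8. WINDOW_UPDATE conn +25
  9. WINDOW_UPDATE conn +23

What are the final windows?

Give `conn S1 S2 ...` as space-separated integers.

Answer: 98 55 72 57 41

Derivation:
Op 1: conn=46 S1=46 S2=62 S3=46 S4=46 blocked=[]
Op 2: conn=62 S1=46 S2=62 S3=46 S4=46 blocked=[]
Op 3: conn=62 S1=55 S2=62 S3=46 S4=46 blocked=[]
Op 4: conn=62 S1=55 S2=62 S3=46 S4=53 blocked=[]
Op 5: conn=62 S1=55 S2=72 S3=46 S4=53 blocked=[]
Op 6: conn=50 S1=55 S2=72 S3=46 S4=41 blocked=[]
Op 7: conn=50 S1=55 S2=72 S3=57 S4=41 blocked=[]
Op 8: conn=75 S1=55 S2=72 S3=57 S4=41 blocked=[]
Op 9: conn=98 S1=55 S2=72 S3=57 S4=41 blocked=[]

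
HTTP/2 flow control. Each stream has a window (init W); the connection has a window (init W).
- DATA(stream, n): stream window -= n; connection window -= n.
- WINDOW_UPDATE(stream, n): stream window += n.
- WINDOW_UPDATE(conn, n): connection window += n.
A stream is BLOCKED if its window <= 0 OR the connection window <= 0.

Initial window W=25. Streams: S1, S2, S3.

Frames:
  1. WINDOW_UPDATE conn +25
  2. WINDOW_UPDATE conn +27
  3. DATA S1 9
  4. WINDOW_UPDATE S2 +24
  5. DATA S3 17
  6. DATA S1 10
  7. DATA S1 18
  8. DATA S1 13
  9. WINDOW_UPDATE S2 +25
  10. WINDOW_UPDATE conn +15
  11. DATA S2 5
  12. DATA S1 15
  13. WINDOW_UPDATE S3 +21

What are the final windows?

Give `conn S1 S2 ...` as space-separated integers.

Answer: 5 -40 69 29

Derivation:
Op 1: conn=50 S1=25 S2=25 S3=25 blocked=[]
Op 2: conn=77 S1=25 S2=25 S3=25 blocked=[]
Op 3: conn=68 S1=16 S2=25 S3=25 blocked=[]
Op 4: conn=68 S1=16 S2=49 S3=25 blocked=[]
Op 5: conn=51 S1=16 S2=49 S3=8 blocked=[]
Op 6: conn=41 S1=6 S2=49 S3=8 blocked=[]
Op 7: conn=23 S1=-12 S2=49 S3=8 blocked=[1]
Op 8: conn=10 S1=-25 S2=49 S3=8 blocked=[1]
Op 9: conn=10 S1=-25 S2=74 S3=8 blocked=[1]
Op 10: conn=25 S1=-25 S2=74 S3=8 blocked=[1]
Op 11: conn=20 S1=-25 S2=69 S3=8 blocked=[1]
Op 12: conn=5 S1=-40 S2=69 S3=8 blocked=[1]
Op 13: conn=5 S1=-40 S2=69 S3=29 blocked=[1]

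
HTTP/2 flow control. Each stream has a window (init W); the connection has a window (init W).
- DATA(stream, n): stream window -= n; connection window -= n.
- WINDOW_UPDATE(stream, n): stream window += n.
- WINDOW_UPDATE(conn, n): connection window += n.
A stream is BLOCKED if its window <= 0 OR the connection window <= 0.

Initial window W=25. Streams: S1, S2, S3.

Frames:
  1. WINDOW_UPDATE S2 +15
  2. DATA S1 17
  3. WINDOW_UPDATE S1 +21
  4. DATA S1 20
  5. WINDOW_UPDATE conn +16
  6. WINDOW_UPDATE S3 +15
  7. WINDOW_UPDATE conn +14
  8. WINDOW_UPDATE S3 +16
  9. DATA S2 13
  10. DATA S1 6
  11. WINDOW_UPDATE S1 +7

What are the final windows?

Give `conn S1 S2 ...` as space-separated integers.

Op 1: conn=25 S1=25 S2=40 S3=25 blocked=[]
Op 2: conn=8 S1=8 S2=40 S3=25 blocked=[]
Op 3: conn=8 S1=29 S2=40 S3=25 blocked=[]
Op 4: conn=-12 S1=9 S2=40 S3=25 blocked=[1, 2, 3]
Op 5: conn=4 S1=9 S2=40 S3=25 blocked=[]
Op 6: conn=4 S1=9 S2=40 S3=40 blocked=[]
Op 7: conn=18 S1=9 S2=40 S3=40 blocked=[]
Op 8: conn=18 S1=9 S2=40 S3=56 blocked=[]
Op 9: conn=5 S1=9 S2=27 S3=56 blocked=[]
Op 10: conn=-1 S1=3 S2=27 S3=56 blocked=[1, 2, 3]
Op 11: conn=-1 S1=10 S2=27 S3=56 blocked=[1, 2, 3]

Answer: -1 10 27 56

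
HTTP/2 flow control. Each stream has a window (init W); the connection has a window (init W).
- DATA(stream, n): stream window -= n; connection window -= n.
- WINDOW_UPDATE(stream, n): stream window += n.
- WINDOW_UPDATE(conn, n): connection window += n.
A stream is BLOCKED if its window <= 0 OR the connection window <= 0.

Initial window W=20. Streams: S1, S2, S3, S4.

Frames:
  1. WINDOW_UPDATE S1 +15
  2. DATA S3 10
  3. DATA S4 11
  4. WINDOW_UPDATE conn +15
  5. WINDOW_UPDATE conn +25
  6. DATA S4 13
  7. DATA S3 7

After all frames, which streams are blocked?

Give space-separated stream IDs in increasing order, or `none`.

Answer: S4

Derivation:
Op 1: conn=20 S1=35 S2=20 S3=20 S4=20 blocked=[]
Op 2: conn=10 S1=35 S2=20 S3=10 S4=20 blocked=[]
Op 3: conn=-1 S1=35 S2=20 S3=10 S4=9 blocked=[1, 2, 3, 4]
Op 4: conn=14 S1=35 S2=20 S3=10 S4=9 blocked=[]
Op 5: conn=39 S1=35 S2=20 S3=10 S4=9 blocked=[]
Op 6: conn=26 S1=35 S2=20 S3=10 S4=-4 blocked=[4]
Op 7: conn=19 S1=35 S2=20 S3=3 S4=-4 blocked=[4]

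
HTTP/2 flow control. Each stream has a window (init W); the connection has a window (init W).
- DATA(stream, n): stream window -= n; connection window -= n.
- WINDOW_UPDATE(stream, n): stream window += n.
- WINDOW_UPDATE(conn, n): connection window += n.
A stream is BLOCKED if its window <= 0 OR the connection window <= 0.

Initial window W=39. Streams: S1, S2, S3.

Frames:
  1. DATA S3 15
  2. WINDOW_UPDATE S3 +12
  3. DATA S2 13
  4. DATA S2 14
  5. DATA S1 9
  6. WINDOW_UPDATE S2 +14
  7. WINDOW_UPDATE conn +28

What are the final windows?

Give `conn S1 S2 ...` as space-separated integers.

Op 1: conn=24 S1=39 S2=39 S3=24 blocked=[]
Op 2: conn=24 S1=39 S2=39 S3=36 blocked=[]
Op 3: conn=11 S1=39 S2=26 S3=36 blocked=[]
Op 4: conn=-3 S1=39 S2=12 S3=36 blocked=[1, 2, 3]
Op 5: conn=-12 S1=30 S2=12 S3=36 blocked=[1, 2, 3]
Op 6: conn=-12 S1=30 S2=26 S3=36 blocked=[1, 2, 3]
Op 7: conn=16 S1=30 S2=26 S3=36 blocked=[]

Answer: 16 30 26 36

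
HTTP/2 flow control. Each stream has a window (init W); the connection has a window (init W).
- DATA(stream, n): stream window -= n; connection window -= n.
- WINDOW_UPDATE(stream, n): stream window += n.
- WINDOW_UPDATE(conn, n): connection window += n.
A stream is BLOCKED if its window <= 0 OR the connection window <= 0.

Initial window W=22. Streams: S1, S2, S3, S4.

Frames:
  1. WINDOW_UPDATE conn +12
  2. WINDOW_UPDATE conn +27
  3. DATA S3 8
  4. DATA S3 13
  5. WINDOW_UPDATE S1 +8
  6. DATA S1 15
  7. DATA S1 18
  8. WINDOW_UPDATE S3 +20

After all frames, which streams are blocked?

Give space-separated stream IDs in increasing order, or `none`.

Op 1: conn=34 S1=22 S2=22 S3=22 S4=22 blocked=[]
Op 2: conn=61 S1=22 S2=22 S3=22 S4=22 blocked=[]
Op 3: conn=53 S1=22 S2=22 S3=14 S4=22 blocked=[]
Op 4: conn=40 S1=22 S2=22 S3=1 S4=22 blocked=[]
Op 5: conn=40 S1=30 S2=22 S3=1 S4=22 blocked=[]
Op 6: conn=25 S1=15 S2=22 S3=1 S4=22 blocked=[]
Op 7: conn=7 S1=-3 S2=22 S3=1 S4=22 blocked=[1]
Op 8: conn=7 S1=-3 S2=22 S3=21 S4=22 blocked=[1]

Answer: S1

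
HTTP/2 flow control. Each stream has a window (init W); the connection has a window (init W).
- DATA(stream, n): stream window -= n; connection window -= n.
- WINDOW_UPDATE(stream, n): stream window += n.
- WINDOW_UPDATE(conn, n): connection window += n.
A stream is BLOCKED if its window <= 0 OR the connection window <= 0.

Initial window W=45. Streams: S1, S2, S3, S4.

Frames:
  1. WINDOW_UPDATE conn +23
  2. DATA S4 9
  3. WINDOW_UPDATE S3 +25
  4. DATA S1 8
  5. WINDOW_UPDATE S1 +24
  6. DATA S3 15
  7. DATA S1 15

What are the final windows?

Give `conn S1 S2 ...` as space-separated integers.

Answer: 21 46 45 55 36

Derivation:
Op 1: conn=68 S1=45 S2=45 S3=45 S4=45 blocked=[]
Op 2: conn=59 S1=45 S2=45 S3=45 S4=36 blocked=[]
Op 3: conn=59 S1=45 S2=45 S3=70 S4=36 blocked=[]
Op 4: conn=51 S1=37 S2=45 S3=70 S4=36 blocked=[]
Op 5: conn=51 S1=61 S2=45 S3=70 S4=36 blocked=[]
Op 6: conn=36 S1=61 S2=45 S3=55 S4=36 blocked=[]
Op 7: conn=21 S1=46 S2=45 S3=55 S4=36 blocked=[]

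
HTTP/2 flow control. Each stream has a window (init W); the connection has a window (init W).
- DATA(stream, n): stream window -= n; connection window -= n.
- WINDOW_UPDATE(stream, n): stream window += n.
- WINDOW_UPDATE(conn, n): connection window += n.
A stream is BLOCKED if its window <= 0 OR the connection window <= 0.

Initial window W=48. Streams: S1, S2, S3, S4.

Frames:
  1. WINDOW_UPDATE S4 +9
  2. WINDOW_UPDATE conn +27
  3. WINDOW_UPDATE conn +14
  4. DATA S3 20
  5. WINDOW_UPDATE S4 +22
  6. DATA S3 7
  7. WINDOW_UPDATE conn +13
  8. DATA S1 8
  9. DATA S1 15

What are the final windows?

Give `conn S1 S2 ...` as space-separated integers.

Answer: 52 25 48 21 79

Derivation:
Op 1: conn=48 S1=48 S2=48 S3=48 S4=57 blocked=[]
Op 2: conn=75 S1=48 S2=48 S3=48 S4=57 blocked=[]
Op 3: conn=89 S1=48 S2=48 S3=48 S4=57 blocked=[]
Op 4: conn=69 S1=48 S2=48 S3=28 S4=57 blocked=[]
Op 5: conn=69 S1=48 S2=48 S3=28 S4=79 blocked=[]
Op 6: conn=62 S1=48 S2=48 S3=21 S4=79 blocked=[]
Op 7: conn=75 S1=48 S2=48 S3=21 S4=79 blocked=[]
Op 8: conn=67 S1=40 S2=48 S3=21 S4=79 blocked=[]
Op 9: conn=52 S1=25 S2=48 S3=21 S4=79 blocked=[]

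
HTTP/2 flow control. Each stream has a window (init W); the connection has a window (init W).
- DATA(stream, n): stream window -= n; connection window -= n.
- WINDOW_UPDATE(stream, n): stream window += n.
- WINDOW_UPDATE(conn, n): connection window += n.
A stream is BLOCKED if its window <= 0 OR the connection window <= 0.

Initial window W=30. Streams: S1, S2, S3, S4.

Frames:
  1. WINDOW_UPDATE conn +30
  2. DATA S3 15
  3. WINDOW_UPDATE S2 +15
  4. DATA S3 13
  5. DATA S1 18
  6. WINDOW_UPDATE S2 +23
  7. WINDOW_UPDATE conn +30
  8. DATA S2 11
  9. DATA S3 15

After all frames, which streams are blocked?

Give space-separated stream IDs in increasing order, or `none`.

Op 1: conn=60 S1=30 S2=30 S3=30 S4=30 blocked=[]
Op 2: conn=45 S1=30 S2=30 S3=15 S4=30 blocked=[]
Op 3: conn=45 S1=30 S2=45 S3=15 S4=30 blocked=[]
Op 4: conn=32 S1=30 S2=45 S3=2 S4=30 blocked=[]
Op 5: conn=14 S1=12 S2=45 S3=2 S4=30 blocked=[]
Op 6: conn=14 S1=12 S2=68 S3=2 S4=30 blocked=[]
Op 7: conn=44 S1=12 S2=68 S3=2 S4=30 blocked=[]
Op 8: conn=33 S1=12 S2=57 S3=2 S4=30 blocked=[]
Op 9: conn=18 S1=12 S2=57 S3=-13 S4=30 blocked=[3]

Answer: S3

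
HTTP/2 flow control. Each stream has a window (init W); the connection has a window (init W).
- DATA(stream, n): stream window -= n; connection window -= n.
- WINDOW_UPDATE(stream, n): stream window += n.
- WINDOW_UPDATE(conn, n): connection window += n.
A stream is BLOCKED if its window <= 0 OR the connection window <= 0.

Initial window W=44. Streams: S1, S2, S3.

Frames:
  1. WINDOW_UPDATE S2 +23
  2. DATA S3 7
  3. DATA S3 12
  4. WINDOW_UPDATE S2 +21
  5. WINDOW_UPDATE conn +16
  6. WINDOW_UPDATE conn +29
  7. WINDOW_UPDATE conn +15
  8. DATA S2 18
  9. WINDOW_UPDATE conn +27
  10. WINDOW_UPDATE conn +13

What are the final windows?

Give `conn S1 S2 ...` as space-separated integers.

Answer: 107 44 70 25

Derivation:
Op 1: conn=44 S1=44 S2=67 S3=44 blocked=[]
Op 2: conn=37 S1=44 S2=67 S3=37 blocked=[]
Op 3: conn=25 S1=44 S2=67 S3=25 blocked=[]
Op 4: conn=25 S1=44 S2=88 S3=25 blocked=[]
Op 5: conn=41 S1=44 S2=88 S3=25 blocked=[]
Op 6: conn=70 S1=44 S2=88 S3=25 blocked=[]
Op 7: conn=85 S1=44 S2=88 S3=25 blocked=[]
Op 8: conn=67 S1=44 S2=70 S3=25 blocked=[]
Op 9: conn=94 S1=44 S2=70 S3=25 blocked=[]
Op 10: conn=107 S1=44 S2=70 S3=25 blocked=[]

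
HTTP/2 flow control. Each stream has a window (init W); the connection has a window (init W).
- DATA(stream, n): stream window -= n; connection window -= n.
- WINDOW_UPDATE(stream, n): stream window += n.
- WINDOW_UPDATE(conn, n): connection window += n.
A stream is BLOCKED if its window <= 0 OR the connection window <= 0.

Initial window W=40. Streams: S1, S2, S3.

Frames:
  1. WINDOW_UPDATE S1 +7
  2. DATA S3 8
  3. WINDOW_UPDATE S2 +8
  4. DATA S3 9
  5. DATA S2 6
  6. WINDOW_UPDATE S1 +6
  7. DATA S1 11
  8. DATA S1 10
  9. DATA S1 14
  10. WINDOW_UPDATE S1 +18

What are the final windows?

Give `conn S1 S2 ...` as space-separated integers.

Op 1: conn=40 S1=47 S2=40 S3=40 blocked=[]
Op 2: conn=32 S1=47 S2=40 S3=32 blocked=[]
Op 3: conn=32 S1=47 S2=48 S3=32 blocked=[]
Op 4: conn=23 S1=47 S2=48 S3=23 blocked=[]
Op 5: conn=17 S1=47 S2=42 S3=23 blocked=[]
Op 6: conn=17 S1=53 S2=42 S3=23 blocked=[]
Op 7: conn=6 S1=42 S2=42 S3=23 blocked=[]
Op 8: conn=-4 S1=32 S2=42 S3=23 blocked=[1, 2, 3]
Op 9: conn=-18 S1=18 S2=42 S3=23 blocked=[1, 2, 3]
Op 10: conn=-18 S1=36 S2=42 S3=23 blocked=[1, 2, 3]

Answer: -18 36 42 23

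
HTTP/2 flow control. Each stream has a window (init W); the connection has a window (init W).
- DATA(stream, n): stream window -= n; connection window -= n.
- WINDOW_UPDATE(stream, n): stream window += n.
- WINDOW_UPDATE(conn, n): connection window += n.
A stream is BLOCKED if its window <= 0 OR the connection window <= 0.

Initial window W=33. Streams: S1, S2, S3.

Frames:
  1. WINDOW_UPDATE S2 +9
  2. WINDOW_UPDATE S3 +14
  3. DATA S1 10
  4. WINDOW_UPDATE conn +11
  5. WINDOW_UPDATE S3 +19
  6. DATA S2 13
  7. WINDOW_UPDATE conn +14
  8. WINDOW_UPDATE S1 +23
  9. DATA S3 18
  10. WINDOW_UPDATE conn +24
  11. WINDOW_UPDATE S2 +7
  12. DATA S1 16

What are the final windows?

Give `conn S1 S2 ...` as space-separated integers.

Op 1: conn=33 S1=33 S2=42 S3=33 blocked=[]
Op 2: conn=33 S1=33 S2=42 S3=47 blocked=[]
Op 3: conn=23 S1=23 S2=42 S3=47 blocked=[]
Op 4: conn=34 S1=23 S2=42 S3=47 blocked=[]
Op 5: conn=34 S1=23 S2=42 S3=66 blocked=[]
Op 6: conn=21 S1=23 S2=29 S3=66 blocked=[]
Op 7: conn=35 S1=23 S2=29 S3=66 blocked=[]
Op 8: conn=35 S1=46 S2=29 S3=66 blocked=[]
Op 9: conn=17 S1=46 S2=29 S3=48 blocked=[]
Op 10: conn=41 S1=46 S2=29 S3=48 blocked=[]
Op 11: conn=41 S1=46 S2=36 S3=48 blocked=[]
Op 12: conn=25 S1=30 S2=36 S3=48 blocked=[]

Answer: 25 30 36 48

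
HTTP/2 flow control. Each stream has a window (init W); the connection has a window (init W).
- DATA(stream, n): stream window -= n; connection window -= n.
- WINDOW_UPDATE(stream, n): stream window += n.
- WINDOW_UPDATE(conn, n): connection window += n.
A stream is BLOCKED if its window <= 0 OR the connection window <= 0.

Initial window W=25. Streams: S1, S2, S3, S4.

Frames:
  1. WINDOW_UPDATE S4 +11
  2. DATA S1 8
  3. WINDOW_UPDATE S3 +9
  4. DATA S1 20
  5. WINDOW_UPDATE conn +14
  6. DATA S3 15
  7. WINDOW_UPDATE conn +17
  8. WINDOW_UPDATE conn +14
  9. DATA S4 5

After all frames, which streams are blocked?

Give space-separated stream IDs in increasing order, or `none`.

Op 1: conn=25 S1=25 S2=25 S3=25 S4=36 blocked=[]
Op 2: conn=17 S1=17 S2=25 S3=25 S4=36 blocked=[]
Op 3: conn=17 S1=17 S2=25 S3=34 S4=36 blocked=[]
Op 4: conn=-3 S1=-3 S2=25 S3=34 S4=36 blocked=[1, 2, 3, 4]
Op 5: conn=11 S1=-3 S2=25 S3=34 S4=36 blocked=[1]
Op 6: conn=-4 S1=-3 S2=25 S3=19 S4=36 blocked=[1, 2, 3, 4]
Op 7: conn=13 S1=-3 S2=25 S3=19 S4=36 blocked=[1]
Op 8: conn=27 S1=-3 S2=25 S3=19 S4=36 blocked=[1]
Op 9: conn=22 S1=-3 S2=25 S3=19 S4=31 blocked=[1]

Answer: S1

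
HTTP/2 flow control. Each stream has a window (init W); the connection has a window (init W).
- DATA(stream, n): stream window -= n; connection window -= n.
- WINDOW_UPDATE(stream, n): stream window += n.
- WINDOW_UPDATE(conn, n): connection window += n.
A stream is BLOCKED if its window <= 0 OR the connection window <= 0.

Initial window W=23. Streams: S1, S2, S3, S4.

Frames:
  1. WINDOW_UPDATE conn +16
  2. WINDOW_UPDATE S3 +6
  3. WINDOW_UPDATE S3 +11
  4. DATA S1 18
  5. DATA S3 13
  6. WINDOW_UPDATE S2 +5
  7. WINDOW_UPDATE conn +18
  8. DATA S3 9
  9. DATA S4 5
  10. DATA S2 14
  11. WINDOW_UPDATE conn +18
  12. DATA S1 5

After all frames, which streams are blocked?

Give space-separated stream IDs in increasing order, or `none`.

Op 1: conn=39 S1=23 S2=23 S3=23 S4=23 blocked=[]
Op 2: conn=39 S1=23 S2=23 S3=29 S4=23 blocked=[]
Op 3: conn=39 S1=23 S2=23 S3=40 S4=23 blocked=[]
Op 4: conn=21 S1=5 S2=23 S3=40 S4=23 blocked=[]
Op 5: conn=8 S1=5 S2=23 S3=27 S4=23 blocked=[]
Op 6: conn=8 S1=5 S2=28 S3=27 S4=23 blocked=[]
Op 7: conn=26 S1=5 S2=28 S3=27 S4=23 blocked=[]
Op 8: conn=17 S1=5 S2=28 S3=18 S4=23 blocked=[]
Op 9: conn=12 S1=5 S2=28 S3=18 S4=18 blocked=[]
Op 10: conn=-2 S1=5 S2=14 S3=18 S4=18 blocked=[1, 2, 3, 4]
Op 11: conn=16 S1=5 S2=14 S3=18 S4=18 blocked=[]
Op 12: conn=11 S1=0 S2=14 S3=18 S4=18 blocked=[1]

Answer: S1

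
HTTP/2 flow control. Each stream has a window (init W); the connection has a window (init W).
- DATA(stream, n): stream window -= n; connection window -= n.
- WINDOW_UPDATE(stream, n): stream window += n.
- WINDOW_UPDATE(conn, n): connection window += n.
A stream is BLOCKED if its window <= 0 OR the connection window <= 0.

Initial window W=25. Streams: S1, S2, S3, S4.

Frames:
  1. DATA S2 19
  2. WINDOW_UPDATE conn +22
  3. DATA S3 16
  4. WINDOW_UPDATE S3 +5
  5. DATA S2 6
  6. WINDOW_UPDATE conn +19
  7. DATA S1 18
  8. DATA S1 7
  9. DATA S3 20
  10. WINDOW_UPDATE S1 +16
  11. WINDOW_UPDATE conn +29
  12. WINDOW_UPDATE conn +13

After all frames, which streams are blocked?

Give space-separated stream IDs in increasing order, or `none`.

Answer: S2 S3

Derivation:
Op 1: conn=6 S1=25 S2=6 S3=25 S4=25 blocked=[]
Op 2: conn=28 S1=25 S2=6 S3=25 S4=25 blocked=[]
Op 3: conn=12 S1=25 S2=6 S3=9 S4=25 blocked=[]
Op 4: conn=12 S1=25 S2=6 S3=14 S4=25 blocked=[]
Op 5: conn=6 S1=25 S2=0 S3=14 S4=25 blocked=[2]
Op 6: conn=25 S1=25 S2=0 S3=14 S4=25 blocked=[2]
Op 7: conn=7 S1=7 S2=0 S3=14 S4=25 blocked=[2]
Op 8: conn=0 S1=0 S2=0 S3=14 S4=25 blocked=[1, 2, 3, 4]
Op 9: conn=-20 S1=0 S2=0 S3=-6 S4=25 blocked=[1, 2, 3, 4]
Op 10: conn=-20 S1=16 S2=0 S3=-6 S4=25 blocked=[1, 2, 3, 4]
Op 11: conn=9 S1=16 S2=0 S3=-6 S4=25 blocked=[2, 3]
Op 12: conn=22 S1=16 S2=0 S3=-6 S4=25 blocked=[2, 3]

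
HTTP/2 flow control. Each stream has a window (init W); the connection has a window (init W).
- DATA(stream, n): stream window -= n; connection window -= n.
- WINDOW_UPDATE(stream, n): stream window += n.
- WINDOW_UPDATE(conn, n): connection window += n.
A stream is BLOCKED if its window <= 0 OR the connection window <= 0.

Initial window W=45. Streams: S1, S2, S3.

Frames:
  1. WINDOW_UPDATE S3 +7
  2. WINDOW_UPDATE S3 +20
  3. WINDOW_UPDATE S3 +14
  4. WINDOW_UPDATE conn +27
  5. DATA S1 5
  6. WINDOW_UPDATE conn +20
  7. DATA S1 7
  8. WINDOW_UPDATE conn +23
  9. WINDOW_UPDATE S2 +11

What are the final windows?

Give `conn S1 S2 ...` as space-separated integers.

Op 1: conn=45 S1=45 S2=45 S3=52 blocked=[]
Op 2: conn=45 S1=45 S2=45 S3=72 blocked=[]
Op 3: conn=45 S1=45 S2=45 S3=86 blocked=[]
Op 4: conn=72 S1=45 S2=45 S3=86 blocked=[]
Op 5: conn=67 S1=40 S2=45 S3=86 blocked=[]
Op 6: conn=87 S1=40 S2=45 S3=86 blocked=[]
Op 7: conn=80 S1=33 S2=45 S3=86 blocked=[]
Op 8: conn=103 S1=33 S2=45 S3=86 blocked=[]
Op 9: conn=103 S1=33 S2=56 S3=86 blocked=[]

Answer: 103 33 56 86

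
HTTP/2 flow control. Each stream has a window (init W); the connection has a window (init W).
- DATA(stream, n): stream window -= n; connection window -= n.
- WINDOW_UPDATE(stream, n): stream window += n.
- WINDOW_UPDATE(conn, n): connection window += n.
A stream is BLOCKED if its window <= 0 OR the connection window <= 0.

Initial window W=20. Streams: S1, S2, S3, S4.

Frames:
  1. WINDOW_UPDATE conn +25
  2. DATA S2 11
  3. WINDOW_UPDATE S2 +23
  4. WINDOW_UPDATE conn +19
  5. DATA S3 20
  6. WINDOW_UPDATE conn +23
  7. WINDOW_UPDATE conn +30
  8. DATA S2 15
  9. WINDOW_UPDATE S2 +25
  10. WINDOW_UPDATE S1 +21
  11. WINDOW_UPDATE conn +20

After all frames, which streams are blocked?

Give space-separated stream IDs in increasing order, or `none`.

Op 1: conn=45 S1=20 S2=20 S3=20 S4=20 blocked=[]
Op 2: conn=34 S1=20 S2=9 S3=20 S4=20 blocked=[]
Op 3: conn=34 S1=20 S2=32 S3=20 S4=20 blocked=[]
Op 4: conn=53 S1=20 S2=32 S3=20 S4=20 blocked=[]
Op 5: conn=33 S1=20 S2=32 S3=0 S4=20 blocked=[3]
Op 6: conn=56 S1=20 S2=32 S3=0 S4=20 blocked=[3]
Op 7: conn=86 S1=20 S2=32 S3=0 S4=20 blocked=[3]
Op 8: conn=71 S1=20 S2=17 S3=0 S4=20 blocked=[3]
Op 9: conn=71 S1=20 S2=42 S3=0 S4=20 blocked=[3]
Op 10: conn=71 S1=41 S2=42 S3=0 S4=20 blocked=[3]
Op 11: conn=91 S1=41 S2=42 S3=0 S4=20 blocked=[3]

Answer: S3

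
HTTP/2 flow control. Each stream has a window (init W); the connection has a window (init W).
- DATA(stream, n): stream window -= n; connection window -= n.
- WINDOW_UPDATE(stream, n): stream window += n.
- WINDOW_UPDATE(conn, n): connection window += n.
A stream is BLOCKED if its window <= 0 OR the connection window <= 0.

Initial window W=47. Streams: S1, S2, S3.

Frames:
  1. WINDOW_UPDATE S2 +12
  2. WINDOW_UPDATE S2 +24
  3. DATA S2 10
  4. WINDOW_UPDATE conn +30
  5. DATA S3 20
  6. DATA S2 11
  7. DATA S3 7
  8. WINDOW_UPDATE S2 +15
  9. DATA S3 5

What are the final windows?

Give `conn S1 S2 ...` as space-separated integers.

Answer: 24 47 77 15

Derivation:
Op 1: conn=47 S1=47 S2=59 S3=47 blocked=[]
Op 2: conn=47 S1=47 S2=83 S3=47 blocked=[]
Op 3: conn=37 S1=47 S2=73 S3=47 blocked=[]
Op 4: conn=67 S1=47 S2=73 S3=47 blocked=[]
Op 5: conn=47 S1=47 S2=73 S3=27 blocked=[]
Op 6: conn=36 S1=47 S2=62 S3=27 blocked=[]
Op 7: conn=29 S1=47 S2=62 S3=20 blocked=[]
Op 8: conn=29 S1=47 S2=77 S3=20 blocked=[]
Op 9: conn=24 S1=47 S2=77 S3=15 blocked=[]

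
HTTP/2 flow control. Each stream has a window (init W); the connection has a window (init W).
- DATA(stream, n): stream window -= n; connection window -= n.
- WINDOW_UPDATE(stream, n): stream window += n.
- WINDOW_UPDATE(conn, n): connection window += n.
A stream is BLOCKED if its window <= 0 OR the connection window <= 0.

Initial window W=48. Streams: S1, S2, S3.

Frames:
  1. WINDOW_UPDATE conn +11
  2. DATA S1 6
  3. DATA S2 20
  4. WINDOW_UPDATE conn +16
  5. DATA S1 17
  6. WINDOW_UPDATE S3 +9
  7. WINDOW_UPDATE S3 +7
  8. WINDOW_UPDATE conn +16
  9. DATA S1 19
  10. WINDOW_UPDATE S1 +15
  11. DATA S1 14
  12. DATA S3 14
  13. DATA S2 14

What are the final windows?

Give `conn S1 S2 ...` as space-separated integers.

Op 1: conn=59 S1=48 S2=48 S3=48 blocked=[]
Op 2: conn=53 S1=42 S2=48 S3=48 blocked=[]
Op 3: conn=33 S1=42 S2=28 S3=48 blocked=[]
Op 4: conn=49 S1=42 S2=28 S3=48 blocked=[]
Op 5: conn=32 S1=25 S2=28 S3=48 blocked=[]
Op 6: conn=32 S1=25 S2=28 S3=57 blocked=[]
Op 7: conn=32 S1=25 S2=28 S3=64 blocked=[]
Op 8: conn=48 S1=25 S2=28 S3=64 blocked=[]
Op 9: conn=29 S1=6 S2=28 S3=64 blocked=[]
Op 10: conn=29 S1=21 S2=28 S3=64 blocked=[]
Op 11: conn=15 S1=7 S2=28 S3=64 blocked=[]
Op 12: conn=1 S1=7 S2=28 S3=50 blocked=[]
Op 13: conn=-13 S1=7 S2=14 S3=50 blocked=[1, 2, 3]

Answer: -13 7 14 50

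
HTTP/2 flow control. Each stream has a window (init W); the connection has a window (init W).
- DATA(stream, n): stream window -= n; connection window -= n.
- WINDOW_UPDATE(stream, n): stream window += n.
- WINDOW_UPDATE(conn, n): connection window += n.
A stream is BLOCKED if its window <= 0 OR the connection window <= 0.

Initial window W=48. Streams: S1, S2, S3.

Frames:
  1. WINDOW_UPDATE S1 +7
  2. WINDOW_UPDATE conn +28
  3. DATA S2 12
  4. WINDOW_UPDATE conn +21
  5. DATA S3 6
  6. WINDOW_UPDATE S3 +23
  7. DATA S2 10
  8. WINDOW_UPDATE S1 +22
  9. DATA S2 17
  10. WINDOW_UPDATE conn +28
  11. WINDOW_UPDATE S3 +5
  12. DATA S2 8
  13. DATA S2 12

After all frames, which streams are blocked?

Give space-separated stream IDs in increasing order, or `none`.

Answer: S2

Derivation:
Op 1: conn=48 S1=55 S2=48 S3=48 blocked=[]
Op 2: conn=76 S1=55 S2=48 S3=48 blocked=[]
Op 3: conn=64 S1=55 S2=36 S3=48 blocked=[]
Op 4: conn=85 S1=55 S2=36 S3=48 blocked=[]
Op 5: conn=79 S1=55 S2=36 S3=42 blocked=[]
Op 6: conn=79 S1=55 S2=36 S3=65 blocked=[]
Op 7: conn=69 S1=55 S2=26 S3=65 blocked=[]
Op 8: conn=69 S1=77 S2=26 S3=65 blocked=[]
Op 9: conn=52 S1=77 S2=9 S3=65 blocked=[]
Op 10: conn=80 S1=77 S2=9 S3=65 blocked=[]
Op 11: conn=80 S1=77 S2=9 S3=70 blocked=[]
Op 12: conn=72 S1=77 S2=1 S3=70 blocked=[]
Op 13: conn=60 S1=77 S2=-11 S3=70 blocked=[2]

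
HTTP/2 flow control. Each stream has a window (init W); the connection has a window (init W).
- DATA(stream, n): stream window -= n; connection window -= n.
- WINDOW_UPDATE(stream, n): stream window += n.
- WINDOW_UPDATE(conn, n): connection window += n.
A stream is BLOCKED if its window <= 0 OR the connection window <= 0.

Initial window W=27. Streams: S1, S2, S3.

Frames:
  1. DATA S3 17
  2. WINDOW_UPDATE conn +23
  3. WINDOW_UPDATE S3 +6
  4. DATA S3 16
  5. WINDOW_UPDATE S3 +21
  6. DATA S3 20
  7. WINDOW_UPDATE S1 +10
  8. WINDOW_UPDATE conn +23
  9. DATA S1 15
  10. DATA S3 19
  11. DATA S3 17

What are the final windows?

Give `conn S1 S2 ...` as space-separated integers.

Answer: -31 22 27 -35

Derivation:
Op 1: conn=10 S1=27 S2=27 S3=10 blocked=[]
Op 2: conn=33 S1=27 S2=27 S3=10 blocked=[]
Op 3: conn=33 S1=27 S2=27 S3=16 blocked=[]
Op 4: conn=17 S1=27 S2=27 S3=0 blocked=[3]
Op 5: conn=17 S1=27 S2=27 S3=21 blocked=[]
Op 6: conn=-3 S1=27 S2=27 S3=1 blocked=[1, 2, 3]
Op 7: conn=-3 S1=37 S2=27 S3=1 blocked=[1, 2, 3]
Op 8: conn=20 S1=37 S2=27 S3=1 blocked=[]
Op 9: conn=5 S1=22 S2=27 S3=1 blocked=[]
Op 10: conn=-14 S1=22 S2=27 S3=-18 blocked=[1, 2, 3]
Op 11: conn=-31 S1=22 S2=27 S3=-35 blocked=[1, 2, 3]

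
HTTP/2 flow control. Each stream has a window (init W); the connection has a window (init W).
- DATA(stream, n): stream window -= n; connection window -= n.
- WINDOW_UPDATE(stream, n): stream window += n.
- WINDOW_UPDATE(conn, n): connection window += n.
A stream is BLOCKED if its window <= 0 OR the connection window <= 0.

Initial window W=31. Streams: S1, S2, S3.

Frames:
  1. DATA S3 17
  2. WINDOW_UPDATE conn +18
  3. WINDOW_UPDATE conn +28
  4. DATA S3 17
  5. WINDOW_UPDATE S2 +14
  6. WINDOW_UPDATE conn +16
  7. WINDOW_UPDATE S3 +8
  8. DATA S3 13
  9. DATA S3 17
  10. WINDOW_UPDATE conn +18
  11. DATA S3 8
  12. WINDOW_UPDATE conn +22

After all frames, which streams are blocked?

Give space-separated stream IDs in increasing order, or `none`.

Op 1: conn=14 S1=31 S2=31 S3=14 blocked=[]
Op 2: conn=32 S1=31 S2=31 S3=14 blocked=[]
Op 3: conn=60 S1=31 S2=31 S3=14 blocked=[]
Op 4: conn=43 S1=31 S2=31 S3=-3 blocked=[3]
Op 5: conn=43 S1=31 S2=45 S3=-3 blocked=[3]
Op 6: conn=59 S1=31 S2=45 S3=-3 blocked=[3]
Op 7: conn=59 S1=31 S2=45 S3=5 blocked=[]
Op 8: conn=46 S1=31 S2=45 S3=-8 blocked=[3]
Op 9: conn=29 S1=31 S2=45 S3=-25 blocked=[3]
Op 10: conn=47 S1=31 S2=45 S3=-25 blocked=[3]
Op 11: conn=39 S1=31 S2=45 S3=-33 blocked=[3]
Op 12: conn=61 S1=31 S2=45 S3=-33 blocked=[3]

Answer: S3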